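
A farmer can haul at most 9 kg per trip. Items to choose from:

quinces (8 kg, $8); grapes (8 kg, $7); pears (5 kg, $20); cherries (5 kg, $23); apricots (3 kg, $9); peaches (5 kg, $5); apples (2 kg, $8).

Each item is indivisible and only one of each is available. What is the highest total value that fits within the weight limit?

$32

Check high-value combinations within 9 kg:
- cherries+apricots: weight 5+3=8, value 23+9=32
- cherries+apples: weight 5+2=7, value 23+8=31
- pears+apricots: weight 5+3=8, value 20+9=29
- pears+apples: weight 5+2=7, value 20+8=28
Best: $32.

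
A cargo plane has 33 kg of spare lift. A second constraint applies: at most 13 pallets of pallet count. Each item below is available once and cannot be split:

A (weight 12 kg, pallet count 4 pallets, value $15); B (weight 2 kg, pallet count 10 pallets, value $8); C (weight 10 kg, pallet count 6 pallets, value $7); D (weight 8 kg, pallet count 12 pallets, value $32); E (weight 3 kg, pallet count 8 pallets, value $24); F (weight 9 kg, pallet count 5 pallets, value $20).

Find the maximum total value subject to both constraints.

Feasible sets respecting both limits:
- E+F: weight 12, pallet count 13, value 44
- A+E: weight 15, pallet count 12, value 39
- A+F: weight 21, pallet count 9, value 35
- D: weight 8, pallet count 12, value 32
Best: $44.

$44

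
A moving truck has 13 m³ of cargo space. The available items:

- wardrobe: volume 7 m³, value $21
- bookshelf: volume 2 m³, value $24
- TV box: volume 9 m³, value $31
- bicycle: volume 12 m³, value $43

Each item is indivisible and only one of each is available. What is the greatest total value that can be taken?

This is a 0/1 knapsack; check combinations near the capacity.
- bookshelf+TV box: volume 2+9=11, value 24+31=55
- wardrobe+bookshelf: volume 7+2=9, value 21+24=45
- bicycle: volume 12, value 43
- TV box: volume 9, value 31
Best: $55.

$55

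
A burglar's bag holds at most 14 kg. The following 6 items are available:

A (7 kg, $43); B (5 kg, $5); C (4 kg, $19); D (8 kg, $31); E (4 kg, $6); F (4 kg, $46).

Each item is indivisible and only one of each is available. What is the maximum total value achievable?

$89

Check high-value combinations within 14 kg:
- A+F: weight 7+4=11, value 43+46=89
- D+F: weight 8+4=12, value 31+46=77
- C+E+F: weight 4+4+4=12, value 19+6+46=71
Best: $89.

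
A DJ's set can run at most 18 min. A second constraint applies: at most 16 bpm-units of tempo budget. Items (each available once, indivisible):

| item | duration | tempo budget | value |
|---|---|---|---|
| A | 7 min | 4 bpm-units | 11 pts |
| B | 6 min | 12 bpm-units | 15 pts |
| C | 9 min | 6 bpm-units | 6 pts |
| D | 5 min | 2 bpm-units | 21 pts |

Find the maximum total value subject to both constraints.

36 pts

Feasible sets respecting both limits:
- B+D: duration 11, tempo budget 14, value 36
- A+D: duration 12, tempo budget 6, value 32
- C+D: duration 14, tempo budget 8, value 27
- A+B: duration 13, tempo budget 16, value 26
Best: 36 pts.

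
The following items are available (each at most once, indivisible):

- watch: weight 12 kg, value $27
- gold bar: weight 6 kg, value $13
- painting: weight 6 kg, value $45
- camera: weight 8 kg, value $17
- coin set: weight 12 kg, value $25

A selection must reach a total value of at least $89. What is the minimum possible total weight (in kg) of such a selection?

Subsets with value ≥ 89, sorted by total weight:
- watch+painting+camera: weight 26, value 89
- watch+painting+coin set: weight 30, value 97
Minimum weight: 26 kg.

26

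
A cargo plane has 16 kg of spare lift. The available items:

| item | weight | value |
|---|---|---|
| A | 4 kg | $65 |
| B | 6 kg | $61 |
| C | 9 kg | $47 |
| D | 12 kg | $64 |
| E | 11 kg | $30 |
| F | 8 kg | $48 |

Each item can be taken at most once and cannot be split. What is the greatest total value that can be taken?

$129

This is a 0/1 knapsack; check combinations near the capacity.
- A+D: weight 4+12=16, value 65+64=129
- A+B: weight 4+6=10, value 65+61=126
- A+F: weight 4+8=12, value 65+48=113
Best: $129.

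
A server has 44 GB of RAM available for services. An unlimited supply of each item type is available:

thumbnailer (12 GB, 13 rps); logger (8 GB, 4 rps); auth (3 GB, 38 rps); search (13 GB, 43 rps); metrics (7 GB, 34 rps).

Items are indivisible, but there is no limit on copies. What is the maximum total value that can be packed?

532 rps

Best value-per-unit is auth at 38/3, and filling with it alone uses memory 14×3=42. No mix of the others beats 14×38 = 532.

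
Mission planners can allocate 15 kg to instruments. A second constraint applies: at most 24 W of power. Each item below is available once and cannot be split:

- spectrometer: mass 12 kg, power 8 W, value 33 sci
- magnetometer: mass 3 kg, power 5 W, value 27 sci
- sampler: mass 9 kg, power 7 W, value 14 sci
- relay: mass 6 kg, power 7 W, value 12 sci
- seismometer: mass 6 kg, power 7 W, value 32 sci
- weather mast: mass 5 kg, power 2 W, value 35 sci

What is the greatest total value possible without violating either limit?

94 sci

Feasible sets respecting both limits:
- magnetometer+seismometer+weather mast: mass 14, power 14, value 94
- magnetometer+relay+weather mast: mass 14, power 14, value 74
- magnetometer+relay+seismometer: mass 15, power 19, value 71
Best: 94 sci.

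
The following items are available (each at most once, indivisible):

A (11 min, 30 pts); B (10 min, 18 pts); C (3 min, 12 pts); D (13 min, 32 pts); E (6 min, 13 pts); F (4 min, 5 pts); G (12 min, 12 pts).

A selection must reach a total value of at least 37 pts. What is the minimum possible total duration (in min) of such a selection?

Subsets with value ≥ 37, sorted by total duration:
- A+C: duration 14, value 42
- C+D: duration 16, value 44
- A+E: duration 17, value 43
- D+F: duration 17, value 37
Minimum duration: 14 min.

14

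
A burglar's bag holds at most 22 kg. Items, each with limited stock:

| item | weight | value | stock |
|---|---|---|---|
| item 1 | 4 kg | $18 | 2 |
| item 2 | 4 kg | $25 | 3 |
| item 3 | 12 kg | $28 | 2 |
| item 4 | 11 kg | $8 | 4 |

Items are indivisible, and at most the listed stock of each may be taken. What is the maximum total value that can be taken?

$111

Top feasible selections:
- 2×item 1 + 3×item 2: weight 20, value 111
- 1×item 1 + 3×item 2: weight 16, value 93
Best: $111.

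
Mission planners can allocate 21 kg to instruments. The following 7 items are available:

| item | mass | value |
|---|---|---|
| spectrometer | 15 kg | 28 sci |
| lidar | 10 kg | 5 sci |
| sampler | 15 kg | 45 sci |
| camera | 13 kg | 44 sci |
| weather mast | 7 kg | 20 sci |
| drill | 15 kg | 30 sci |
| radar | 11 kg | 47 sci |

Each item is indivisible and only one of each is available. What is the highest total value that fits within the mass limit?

Check high-value combinations within 21 kg:
- weather mast+radar: mass 7+11=18, value 20+47=67
- camera+weather mast: mass 13+7=20, value 44+20=64
- lidar+radar: mass 10+11=21, value 5+47=52
- radar: mass 11, value 47
- sampler: mass 15, value 45
Best: 67 sci.

67 sci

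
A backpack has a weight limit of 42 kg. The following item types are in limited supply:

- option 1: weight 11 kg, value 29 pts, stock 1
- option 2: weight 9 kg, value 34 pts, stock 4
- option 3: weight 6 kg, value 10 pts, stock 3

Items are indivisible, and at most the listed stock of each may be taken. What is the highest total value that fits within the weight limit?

Top feasible selections:
- 4×option 2 + 1×option 3: weight 42, value 146
- 4×option 2: weight 36, value 136
Best: 146 pts.

146 pts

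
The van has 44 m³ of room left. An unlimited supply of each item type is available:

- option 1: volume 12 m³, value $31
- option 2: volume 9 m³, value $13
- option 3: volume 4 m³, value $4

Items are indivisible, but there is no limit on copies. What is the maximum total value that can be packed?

$101

Best value-per-unit is option 1 at 31/12; filling with it alone gives 3×31 = 93.
Optimal mix: 3×option 1 + 2×option 3 → volume 44, value 101.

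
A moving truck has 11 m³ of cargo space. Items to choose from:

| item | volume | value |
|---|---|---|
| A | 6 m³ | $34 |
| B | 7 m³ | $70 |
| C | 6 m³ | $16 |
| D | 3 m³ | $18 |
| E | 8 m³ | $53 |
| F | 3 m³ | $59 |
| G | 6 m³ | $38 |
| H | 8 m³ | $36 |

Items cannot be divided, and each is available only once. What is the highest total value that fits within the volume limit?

Check high-value combinations within 11 m³:
- B+F: volume 7+3=10, value 70+59=129
- E+F: volume 8+3=11, value 53+59=112
- F+G: volume 3+6=9, value 59+38=97
Best: $129.

$129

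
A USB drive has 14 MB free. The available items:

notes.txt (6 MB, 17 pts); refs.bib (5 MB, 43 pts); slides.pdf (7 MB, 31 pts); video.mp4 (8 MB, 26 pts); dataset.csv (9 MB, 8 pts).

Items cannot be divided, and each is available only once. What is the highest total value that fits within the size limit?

This is a 0/1 knapsack; check combinations near the capacity.
- refs.bib+slides.pdf: size 5+7=12, value 43+31=74
- refs.bib+video.mp4: size 5+8=13, value 43+26=69
- notes.txt+refs.bib: size 6+5=11, value 17+43=60
- refs.bib+dataset.csv: size 5+9=14, value 43+8=51
Best: 74 pts.

74 pts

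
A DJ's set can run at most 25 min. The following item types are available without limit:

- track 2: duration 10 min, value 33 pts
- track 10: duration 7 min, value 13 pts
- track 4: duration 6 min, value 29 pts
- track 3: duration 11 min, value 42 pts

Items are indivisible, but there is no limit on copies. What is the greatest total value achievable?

116 pts

Best value-per-unit is track 4 at 29/6, and filling with it alone uses duration 4×6=24. No mix of the others beats 4×29 = 116.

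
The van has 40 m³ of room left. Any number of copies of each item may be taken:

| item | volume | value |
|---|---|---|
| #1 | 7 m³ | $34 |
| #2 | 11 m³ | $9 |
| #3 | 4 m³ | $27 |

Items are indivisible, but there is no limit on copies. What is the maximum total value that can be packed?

Best value-per-unit is #3 at 27/4, and filling with it alone uses volume 10×4=40. No mix of the others beats 10×27 = 270.

$270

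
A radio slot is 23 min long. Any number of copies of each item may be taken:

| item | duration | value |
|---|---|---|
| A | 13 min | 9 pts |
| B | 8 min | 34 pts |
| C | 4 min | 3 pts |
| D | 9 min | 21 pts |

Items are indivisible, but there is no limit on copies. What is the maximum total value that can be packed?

Best value-per-unit is B at 34/8; filling with it alone gives 2×34 = 68.
Optimal mix: 2×B + 1×C → duration 20, value 71.

71 pts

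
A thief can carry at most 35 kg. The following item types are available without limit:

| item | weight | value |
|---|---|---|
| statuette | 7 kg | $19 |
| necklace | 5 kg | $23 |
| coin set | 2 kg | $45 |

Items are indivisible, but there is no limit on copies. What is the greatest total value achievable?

Best value-per-unit is coin set at 45/2, and filling with it alone uses weight 17×2=34. No mix of the others beats 17×45 = 765.

$765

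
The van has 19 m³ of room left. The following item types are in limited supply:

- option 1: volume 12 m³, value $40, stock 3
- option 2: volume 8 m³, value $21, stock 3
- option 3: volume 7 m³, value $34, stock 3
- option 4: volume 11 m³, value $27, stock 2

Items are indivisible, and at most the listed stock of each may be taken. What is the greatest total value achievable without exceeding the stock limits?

$74

Best selections within volume 19 and stock limits:
- 1×option 1 + 1×option 3: volume 19, value 74
- 2×option 3: volume 14, value 68
- 1×option 3 + 1×option 4: volume 18, value 61
Best: $74.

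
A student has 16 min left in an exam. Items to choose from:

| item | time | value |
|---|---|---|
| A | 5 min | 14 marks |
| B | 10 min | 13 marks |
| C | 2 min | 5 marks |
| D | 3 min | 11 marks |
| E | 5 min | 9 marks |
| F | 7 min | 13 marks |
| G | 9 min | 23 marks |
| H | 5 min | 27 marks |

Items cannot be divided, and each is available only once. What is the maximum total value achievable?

Check high-value combinations within 16 min:
- A+C+D+H: time 5+2+3+5=15, value 14+5+11+27=57
- C+G+H: time 2+9+5=16, value 5+23+27=55
- A+D+H: time 5+3+5=13, value 14+11+27=52
Best: 57 marks.

57 marks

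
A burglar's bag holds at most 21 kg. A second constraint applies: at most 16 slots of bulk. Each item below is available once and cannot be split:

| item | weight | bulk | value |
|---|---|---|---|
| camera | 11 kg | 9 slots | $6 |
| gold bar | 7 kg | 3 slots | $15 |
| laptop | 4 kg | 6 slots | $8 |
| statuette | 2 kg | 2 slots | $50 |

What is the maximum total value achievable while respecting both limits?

Feasible sets respecting both limits:
- gold bar+laptop+statuette: weight 13, bulk 11, value 73
- camera+gold bar+statuette: weight 20, bulk 14, value 71
- gold bar+statuette: weight 9, bulk 5, value 65
Best: $73.

$73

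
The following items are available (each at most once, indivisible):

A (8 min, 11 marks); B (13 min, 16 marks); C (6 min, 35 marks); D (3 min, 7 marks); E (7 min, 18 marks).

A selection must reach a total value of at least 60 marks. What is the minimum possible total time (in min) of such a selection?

16

Subsets with value ≥ 60, sorted by total time:
- C+D+E: time 16, value 60
- A+C+E: time 21, value 64
- A+C+D+E: time 24, value 71
- B+C+E: time 26, value 69
Minimum time: 16 min.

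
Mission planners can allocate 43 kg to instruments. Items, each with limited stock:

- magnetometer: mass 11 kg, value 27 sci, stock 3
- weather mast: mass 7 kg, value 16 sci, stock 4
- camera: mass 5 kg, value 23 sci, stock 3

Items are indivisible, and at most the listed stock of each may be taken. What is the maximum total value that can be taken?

133 sci

Top feasible selections:
- 4×weather mast + 3×camera: mass 43, value 133
- 1×magnetometer + 2×weather mast + 3×camera: mass 40, value 128
- 3×magnetometer + 2×camera: mass 43, value 127
- 2×magnetometer + 3×camera: mass 37, value 123
Best: 133 sci.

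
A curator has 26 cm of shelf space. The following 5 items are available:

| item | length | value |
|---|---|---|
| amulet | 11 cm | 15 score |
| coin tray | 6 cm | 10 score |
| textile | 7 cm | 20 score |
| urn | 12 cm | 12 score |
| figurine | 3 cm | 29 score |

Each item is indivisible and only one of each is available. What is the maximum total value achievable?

Check high-value combinations within 26 cm:
- amulet+textile+figurine: length 11+7+3=21, value 15+20+29=64
- textile+urn+figurine: length 7+12+3=22, value 20+12+29=61
- coin tray+textile+figurine: length 6+7+3=16, value 10+20+29=59
Best: 64 score.

64 score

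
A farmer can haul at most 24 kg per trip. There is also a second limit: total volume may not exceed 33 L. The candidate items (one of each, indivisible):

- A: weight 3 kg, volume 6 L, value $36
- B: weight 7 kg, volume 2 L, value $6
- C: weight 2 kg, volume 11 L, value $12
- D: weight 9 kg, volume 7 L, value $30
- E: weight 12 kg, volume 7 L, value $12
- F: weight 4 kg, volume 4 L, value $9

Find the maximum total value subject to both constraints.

$87

Feasible sets respecting both limits:
- A+C+D+F: weight 18, volume 28, value 87
- A+B+C+D: weight 21, volume 26, value 84
- A+B+D+F: weight 23, volume 19, value 81
- A+C+D: weight 14, volume 24, value 78
Best: $87.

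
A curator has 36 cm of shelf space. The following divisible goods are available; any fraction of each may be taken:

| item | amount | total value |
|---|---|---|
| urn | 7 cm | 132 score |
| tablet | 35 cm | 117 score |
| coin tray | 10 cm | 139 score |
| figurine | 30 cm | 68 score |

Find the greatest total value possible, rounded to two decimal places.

334.51

Take in order of value per unit:
- urn (132/7 per unit): all 7 → value 132, running total 132.00
- coin tray (139/10 per unit): all 10 → value 139, running total 271.00
- tablet (117/35 per unit): 19 of 35 → value 19×117/35 = 63.5143, running total 334.51
Total 334.51.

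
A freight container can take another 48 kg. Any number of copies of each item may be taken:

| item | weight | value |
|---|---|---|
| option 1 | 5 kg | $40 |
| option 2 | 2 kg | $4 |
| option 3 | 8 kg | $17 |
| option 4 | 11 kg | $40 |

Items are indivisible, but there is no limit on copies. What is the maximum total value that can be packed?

$364

Best value-per-unit is option 1 at 40/5; filling with it alone gives 9×40 = 360.
Optimal mix: 9×option 1 + 1×option 2 → weight 47, value 364.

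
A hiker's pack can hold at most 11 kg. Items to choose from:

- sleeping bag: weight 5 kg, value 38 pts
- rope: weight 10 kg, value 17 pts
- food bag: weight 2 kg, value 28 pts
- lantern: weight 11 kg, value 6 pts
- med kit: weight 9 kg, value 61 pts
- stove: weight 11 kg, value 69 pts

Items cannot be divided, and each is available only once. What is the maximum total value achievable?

Check high-value combinations within 11 kg:
- food bag+med kit: weight 2+9=11, value 28+61=89
- stove: weight 11, value 69
- sleeping bag+food bag: weight 5+2=7, value 38+28=66
Best: 89 pts.

89 pts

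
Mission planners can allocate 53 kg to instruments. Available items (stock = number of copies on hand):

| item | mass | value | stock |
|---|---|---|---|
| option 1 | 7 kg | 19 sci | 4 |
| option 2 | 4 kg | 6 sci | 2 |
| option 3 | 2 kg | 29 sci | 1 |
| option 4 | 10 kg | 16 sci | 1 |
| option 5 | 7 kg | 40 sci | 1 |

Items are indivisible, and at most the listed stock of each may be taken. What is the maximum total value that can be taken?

167 sci

Top feasible selections:
- 4×option 1 + 1×option 2 + 1×option 3 + 1×option 4 + 1×option 5: mass 51, value 167
- 4×option 1 + 1×option 3 + 1×option 4 + 1×option 5: mass 47, value 161
Best: 167 sci.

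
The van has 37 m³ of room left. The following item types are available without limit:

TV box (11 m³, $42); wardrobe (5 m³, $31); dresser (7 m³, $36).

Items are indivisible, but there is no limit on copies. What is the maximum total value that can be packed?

$222

Best value-per-unit is wardrobe at 31/5; filling with it alone gives 7×31 = 217.
Optimal mix: 6×wardrobe + 1×dresser → volume 37, value 222.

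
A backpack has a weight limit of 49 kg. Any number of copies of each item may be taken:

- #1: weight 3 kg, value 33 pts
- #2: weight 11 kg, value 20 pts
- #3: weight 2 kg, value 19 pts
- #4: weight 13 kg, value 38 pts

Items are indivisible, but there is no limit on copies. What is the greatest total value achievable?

Best value-per-unit is #1 at 33/3; filling with it alone gives 16×33 = 528.
Optimal mix: 15×#1 + 2×#3 → weight 49, value 533.

533 pts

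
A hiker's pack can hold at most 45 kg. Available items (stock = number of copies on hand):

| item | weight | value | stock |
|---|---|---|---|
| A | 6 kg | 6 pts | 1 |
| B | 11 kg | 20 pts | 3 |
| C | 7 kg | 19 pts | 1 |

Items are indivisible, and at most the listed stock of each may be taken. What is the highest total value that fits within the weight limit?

Top feasible selections:
- 3×B + 1×C: weight 40, value 79
- 1×A + 3×B: weight 39, value 66
- 1×A + 2×B + 1×C: weight 35, value 65
Best: 79 pts.

79 pts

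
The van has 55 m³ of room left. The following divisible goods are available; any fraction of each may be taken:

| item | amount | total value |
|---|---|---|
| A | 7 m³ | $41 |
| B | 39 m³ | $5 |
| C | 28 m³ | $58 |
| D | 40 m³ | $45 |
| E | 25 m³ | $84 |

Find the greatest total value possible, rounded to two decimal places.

Take in order of value per unit:
- A (41/7 per unit): all 7 → value 41, running total 41.00
- E (84/25 per unit): all 25 → value 84, running total 125.00
- C (58/28 per unit): 23 of 28 → value 23×58/28 = 47.6429, running total 172.64
Total 172.64.

172.64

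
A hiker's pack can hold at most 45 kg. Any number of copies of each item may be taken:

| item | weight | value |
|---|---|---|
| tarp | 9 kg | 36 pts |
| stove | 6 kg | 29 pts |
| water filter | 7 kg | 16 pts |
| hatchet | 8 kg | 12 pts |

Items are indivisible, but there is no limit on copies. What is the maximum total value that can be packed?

Best value-per-unit is stove at 29/6; filling with it alone gives 7×29 = 203.
Optimal mix: 1×tarp + 6×stove → weight 45, value 210.

210 pts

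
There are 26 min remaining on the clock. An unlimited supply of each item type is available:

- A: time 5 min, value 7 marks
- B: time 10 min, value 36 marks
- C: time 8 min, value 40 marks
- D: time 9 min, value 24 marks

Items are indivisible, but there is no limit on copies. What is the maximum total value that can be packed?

120 marks

Best value-per-unit is C at 40/8, and filling with it alone uses time 3×8=24. No mix of the others beats 3×40 = 120.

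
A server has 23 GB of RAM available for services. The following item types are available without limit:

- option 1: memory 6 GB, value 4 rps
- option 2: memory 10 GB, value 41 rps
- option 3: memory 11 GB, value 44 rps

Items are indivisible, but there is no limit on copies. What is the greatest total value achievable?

88 rps

Best value-per-unit is option 2 at 41/10; filling with it alone gives 2×41 = 82.
Optimal mix: 2×option 3 → memory 22, value 88.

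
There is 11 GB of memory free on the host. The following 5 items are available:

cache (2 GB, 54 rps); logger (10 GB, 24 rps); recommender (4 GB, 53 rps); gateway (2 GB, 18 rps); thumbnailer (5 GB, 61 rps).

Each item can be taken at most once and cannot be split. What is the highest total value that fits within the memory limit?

Check high-value combinations within 11 GB:
- cache+recommender+thumbnailer: memory 2+4+5=11, value 54+53+61=168
- cache+gateway+thumbnailer: memory 2+2+5=9, value 54+18+61=133
- recommender+gateway+thumbnailer: memory 4+2+5=11, value 53+18+61=132
- cache+recommender+gateway: memory 2+4+2=8, value 54+53+18=125
- cache+thumbnailer: memory 2+5=7, value 54+61=115
Best: 168 rps.

168 rps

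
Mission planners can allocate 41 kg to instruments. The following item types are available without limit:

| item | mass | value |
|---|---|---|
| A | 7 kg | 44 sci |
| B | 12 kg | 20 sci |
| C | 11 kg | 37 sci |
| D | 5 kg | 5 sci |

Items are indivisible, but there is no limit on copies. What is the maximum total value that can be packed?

Best value-per-unit is A at 44/7; filling with it alone gives 5×44 = 220.
Optimal mix: 5×A + 1×D → mass 40, value 225.

225 sci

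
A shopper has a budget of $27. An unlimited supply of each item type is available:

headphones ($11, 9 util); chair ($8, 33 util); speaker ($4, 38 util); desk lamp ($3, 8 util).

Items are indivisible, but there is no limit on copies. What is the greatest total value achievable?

236 util

Best value-per-unit is speaker at 38/4; filling with it alone gives 6×38 = 228.
Optimal mix: 6×speaker + 1×desk lamp → cost 27, value 236.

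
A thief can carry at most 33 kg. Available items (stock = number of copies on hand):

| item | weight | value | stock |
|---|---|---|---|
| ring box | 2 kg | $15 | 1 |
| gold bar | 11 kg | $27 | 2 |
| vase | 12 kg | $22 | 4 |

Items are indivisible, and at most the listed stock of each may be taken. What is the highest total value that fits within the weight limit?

$69

Top feasible selections:
- 1×ring box + 2×gold bar: weight 24, value 69
- 1×ring box + 1×gold bar + 1×vase: weight 25, value 64
- 1×ring box + 2×vase: weight 26, value 59
Best: $69.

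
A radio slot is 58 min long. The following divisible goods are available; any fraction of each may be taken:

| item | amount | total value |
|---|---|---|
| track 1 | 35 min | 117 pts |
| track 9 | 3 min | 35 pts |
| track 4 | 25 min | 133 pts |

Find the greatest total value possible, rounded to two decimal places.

Take in order of value per unit:
- track 9 (35/3 per unit): all 3 → value 35, running total 35.00
- track 4 (133/25 per unit): all 25 → value 133, running total 168.00
- track 1 (117/35 per unit): 30 of 35 → value 30×117/35 = 100.2857, running total 268.29
Total 268.29.

268.29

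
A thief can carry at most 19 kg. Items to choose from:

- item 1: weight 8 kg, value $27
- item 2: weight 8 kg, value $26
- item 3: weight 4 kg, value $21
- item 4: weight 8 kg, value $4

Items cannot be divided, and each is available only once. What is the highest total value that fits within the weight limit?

$53

Check high-value combinations within 19 kg:
- item 1+item 2: weight 8+8=16, value 27+26=53
- item 1+item 3: weight 8+4=12, value 27+21=48
- item 2+item 3: weight 8+4=12, value 26+21=47
Best: $53.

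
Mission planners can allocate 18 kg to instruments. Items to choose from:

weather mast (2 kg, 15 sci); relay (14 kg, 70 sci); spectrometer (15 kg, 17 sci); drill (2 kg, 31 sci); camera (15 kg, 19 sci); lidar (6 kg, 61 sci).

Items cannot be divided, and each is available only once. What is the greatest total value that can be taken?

Check high-value combinations within 18 kg:
- weather mast+relay+drill: mass 2+14+2=18, value 15+70+31=116
- weather mast+drill+lidar: mass 2+2+6=10, value 15+31+61=107
- relay+drill: mass 14+2=16, value 70+31=101
Best: 116 sci.

116 sci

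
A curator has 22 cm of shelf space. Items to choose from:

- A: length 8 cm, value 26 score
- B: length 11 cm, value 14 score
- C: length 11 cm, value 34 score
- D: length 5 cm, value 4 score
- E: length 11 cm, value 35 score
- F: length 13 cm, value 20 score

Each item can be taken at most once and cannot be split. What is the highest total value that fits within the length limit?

Check high-value combinations within 22 cm:
- C+E: length 11+11=22, value 34+35=69
- A+E: length 8+11=19, value 26+35=61
- A+C: length 8+11=19, value 26+34=60
- B+E: length 11+11=22, value 14+35=49
Best: 69 score.

69 score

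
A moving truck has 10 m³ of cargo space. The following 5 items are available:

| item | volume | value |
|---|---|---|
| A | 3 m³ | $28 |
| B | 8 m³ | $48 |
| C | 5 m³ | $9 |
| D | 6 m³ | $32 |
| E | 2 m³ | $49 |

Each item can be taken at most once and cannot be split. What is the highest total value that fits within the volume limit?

$97

Check high-value combinations within 10 m³:
- B+E: volume 8+2=10, value 48+49=97
- A+C+E: volume 3+5+2=10, value 28+9+49=86
- D+E: volume 6+2=8, value 32+49=81
- A+E: volume 3+2=5, value 28+49=77
Best: $97.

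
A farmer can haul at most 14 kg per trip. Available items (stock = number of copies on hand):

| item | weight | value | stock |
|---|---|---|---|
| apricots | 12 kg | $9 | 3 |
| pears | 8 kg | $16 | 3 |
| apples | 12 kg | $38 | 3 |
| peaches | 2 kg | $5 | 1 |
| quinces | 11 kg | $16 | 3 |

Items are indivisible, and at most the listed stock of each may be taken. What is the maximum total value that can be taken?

$43

Top feasible selections:
- 1×apples + 1×peaches: weight 14, value 43
- 1×apples: weight 12, value 38
Best: $43.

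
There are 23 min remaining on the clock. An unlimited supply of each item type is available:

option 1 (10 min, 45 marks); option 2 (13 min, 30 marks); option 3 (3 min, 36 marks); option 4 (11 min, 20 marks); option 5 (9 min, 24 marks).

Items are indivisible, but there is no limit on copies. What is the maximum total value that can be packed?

252 marks

Best value-per-unit is option 3 at 36/3, and filling with it alone uses time 7×3=21. No mix of the others beats 7×36 = 252.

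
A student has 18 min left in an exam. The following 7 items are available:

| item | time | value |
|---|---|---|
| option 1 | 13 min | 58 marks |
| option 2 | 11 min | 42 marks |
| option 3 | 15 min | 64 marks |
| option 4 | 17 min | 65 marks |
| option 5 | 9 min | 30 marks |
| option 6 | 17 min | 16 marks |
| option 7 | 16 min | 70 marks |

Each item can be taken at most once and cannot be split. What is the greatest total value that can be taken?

70 marks

Check high-value combinations within 18 min:
- option 7: time 16, value 70
- option 4: time 17, value 65
- option 3: time 15, value 64
- option 1: time 13, value 58
Best: 70 marks.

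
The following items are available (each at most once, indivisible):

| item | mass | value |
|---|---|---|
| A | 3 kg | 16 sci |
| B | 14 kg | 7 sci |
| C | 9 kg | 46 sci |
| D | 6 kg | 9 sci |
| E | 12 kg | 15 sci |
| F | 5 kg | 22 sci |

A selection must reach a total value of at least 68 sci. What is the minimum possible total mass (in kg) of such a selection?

Subsets with value ≥ 68, sorted by total mass:
- C+F: mass 14, value 68
- A+C+F: mass 17, value 84
Minimum mass: 14 kg.

14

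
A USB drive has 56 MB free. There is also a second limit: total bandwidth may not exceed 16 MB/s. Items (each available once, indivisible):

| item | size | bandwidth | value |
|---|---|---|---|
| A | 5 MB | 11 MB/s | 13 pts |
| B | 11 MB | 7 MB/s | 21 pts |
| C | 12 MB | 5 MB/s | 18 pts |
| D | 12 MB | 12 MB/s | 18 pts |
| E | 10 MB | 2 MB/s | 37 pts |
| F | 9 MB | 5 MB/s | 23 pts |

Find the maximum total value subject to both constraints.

81 pts

Feasible sets respecting both limits:
- B+E+F: size 30, bandwidth 14, value 81
- C+E+F: size 31, bandwidth 12, value 78
- B+C+E: size 33, bandwidth 14, value 76
Best: 81 pts.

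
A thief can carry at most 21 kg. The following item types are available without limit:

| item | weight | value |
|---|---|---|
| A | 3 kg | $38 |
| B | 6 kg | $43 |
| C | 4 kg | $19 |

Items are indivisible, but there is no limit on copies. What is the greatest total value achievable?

$266

Best value-per-unit is A at 38/3, and filling with it alone uses weight 7×3=21. No mix of the others beats 7×38 = 266.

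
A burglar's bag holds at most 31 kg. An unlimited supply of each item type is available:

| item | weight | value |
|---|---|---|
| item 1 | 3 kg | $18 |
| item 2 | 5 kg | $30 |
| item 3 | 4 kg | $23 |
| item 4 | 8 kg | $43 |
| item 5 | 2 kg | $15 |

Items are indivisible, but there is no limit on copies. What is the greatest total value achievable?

Best value-per-unit is item 5 at 15/2; filling with it alone gives 15×15 = 225.
Optimal mix: 1×item 1 + 14×item 5 → weight 31, value 228.

$228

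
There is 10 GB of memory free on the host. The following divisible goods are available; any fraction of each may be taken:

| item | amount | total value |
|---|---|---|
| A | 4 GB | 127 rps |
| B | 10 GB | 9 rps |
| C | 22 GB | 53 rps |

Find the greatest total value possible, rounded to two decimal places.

Take in order of value per unit:
- A (127/4 per unit): all 4 → value 127, running total 127.00
- C (53/22 per unit): 6 of 22 → value 6×53/22 = 14.4545, running total 141.45
Total 141.45.

141.45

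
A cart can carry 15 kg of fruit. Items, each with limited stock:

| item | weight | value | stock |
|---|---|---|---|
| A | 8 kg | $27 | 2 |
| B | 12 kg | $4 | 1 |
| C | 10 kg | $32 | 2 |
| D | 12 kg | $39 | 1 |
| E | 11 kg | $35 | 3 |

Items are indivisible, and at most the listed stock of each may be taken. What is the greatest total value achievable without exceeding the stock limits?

$39

Top feasible selections:
- 1×D: weight 12, value 39
- 1×E: weight 11, value 35
- 1×C: weight 10, value 32
Best: $39.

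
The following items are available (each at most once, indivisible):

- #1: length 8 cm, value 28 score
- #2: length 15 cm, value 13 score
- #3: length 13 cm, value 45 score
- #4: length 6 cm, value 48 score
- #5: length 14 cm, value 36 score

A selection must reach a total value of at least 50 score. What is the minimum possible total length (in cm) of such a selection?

Subsets with value ≥ 50, sorted by total length:
- #1+#4: length 14, value 76
- #3+#4: length 19, value 93
Minimum length: 14 cm.

14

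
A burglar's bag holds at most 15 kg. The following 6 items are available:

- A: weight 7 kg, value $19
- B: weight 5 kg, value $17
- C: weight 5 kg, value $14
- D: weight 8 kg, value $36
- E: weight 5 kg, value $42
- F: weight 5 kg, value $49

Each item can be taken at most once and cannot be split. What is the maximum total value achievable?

$108

This is a 0/1 knapsack; check combinations near the capacity.
- B+E+F: weight 5+5+5=15, value 17+42+49=108
- C+E+F: weight 5+5+5=15, value 14+42+49=105
- E+F: weight 5+5=10, value 42+49=91
Best: $108.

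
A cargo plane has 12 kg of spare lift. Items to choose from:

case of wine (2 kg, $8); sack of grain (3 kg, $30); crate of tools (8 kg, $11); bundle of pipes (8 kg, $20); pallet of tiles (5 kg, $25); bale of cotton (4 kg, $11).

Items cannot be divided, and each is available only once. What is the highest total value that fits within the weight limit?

Check high-value combinations within 12 kg:
- sack of grain+pallet of tiles+bale of cotton: weight 3+5+4=12, value 30+25+11=66
- case of wine+sack of grain+pallet of tiles: weight 2+3+5=10, value 8+30+25=63
- sack of grain+pallet of tiles: weight 3+5=8, value 30+25=55
Best: $66.

$66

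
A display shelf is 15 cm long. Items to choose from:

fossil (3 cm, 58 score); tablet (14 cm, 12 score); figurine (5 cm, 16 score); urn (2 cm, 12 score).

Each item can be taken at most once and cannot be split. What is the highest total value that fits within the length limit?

86 score

Check high-value combinations within 15 cm:
- fossil+figurine+urn: length 3+5+2=10, value 58+16+12=86
- fossil+figurine: length 3+5=8, value 58+16=74
- fossil+urn: length 3+2=5, value 58+12=70
- fossil: length 3, value 58
Best: 86 score.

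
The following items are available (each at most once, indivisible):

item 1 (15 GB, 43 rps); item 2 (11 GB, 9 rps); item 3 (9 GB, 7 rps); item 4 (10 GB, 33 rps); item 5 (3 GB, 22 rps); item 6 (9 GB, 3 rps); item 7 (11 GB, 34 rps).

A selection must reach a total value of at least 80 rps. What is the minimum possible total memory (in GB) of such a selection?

24

Subsets with value ≥ 80, sorted by total memory:
- item 4+item 5+item 7: memory 24, value 89
- item 1+item 4+item 5: memory 28, value 98
Minimum memory: 24 GB.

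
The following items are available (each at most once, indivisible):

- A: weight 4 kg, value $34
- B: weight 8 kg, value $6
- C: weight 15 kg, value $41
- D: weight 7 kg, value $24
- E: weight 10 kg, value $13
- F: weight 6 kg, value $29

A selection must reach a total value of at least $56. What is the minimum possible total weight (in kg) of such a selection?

10

Subsets with value ≥ 56, sorted by total weight:
- A+F: weight 10, value 63
- A+D: weight 11, value 58
- A+D+F: weight 17, value 87
Minimum weight: 10 kg.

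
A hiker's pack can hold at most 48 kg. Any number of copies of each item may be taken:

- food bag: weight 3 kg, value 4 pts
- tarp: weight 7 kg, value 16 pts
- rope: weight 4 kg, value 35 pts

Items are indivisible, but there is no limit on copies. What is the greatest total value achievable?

Best value-per-unit is rope at 35/4, and filling with it alone uses weight 12×4=48. No mix of the others beats 12×35 = 420.

420 pts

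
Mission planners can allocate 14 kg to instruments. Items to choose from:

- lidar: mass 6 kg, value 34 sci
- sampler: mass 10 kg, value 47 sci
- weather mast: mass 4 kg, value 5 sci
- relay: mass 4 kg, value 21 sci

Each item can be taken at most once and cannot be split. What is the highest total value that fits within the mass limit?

68 sci

This is a 0/1 knapsack; check combinations near the capacity.
- sampler+relay: mass 10+4=14, value 47+21=68
- lidar+weather mast+relay: mass 6+4+4=14, value 34+5+21=60
- lidar+relay: mass 6+4=10, value 34+21=55
- sampler+weather mast: mass 10+4=14, value 47+5=52
Best: 68 sci.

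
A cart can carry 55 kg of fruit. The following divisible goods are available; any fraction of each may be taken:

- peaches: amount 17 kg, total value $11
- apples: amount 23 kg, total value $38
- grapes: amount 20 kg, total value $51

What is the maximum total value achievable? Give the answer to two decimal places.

Take in order of value per unit:
- grapes (51/20 per unit): all 20 → value 51, running total 51.00
- apples (38/23 per unit): all 23 → value 38, running total 89.00
- peaches (11/17 per unit): 12 of 17 → value 12×11/17 = 7.7647, running total 96.76
Total 96.76.

96.76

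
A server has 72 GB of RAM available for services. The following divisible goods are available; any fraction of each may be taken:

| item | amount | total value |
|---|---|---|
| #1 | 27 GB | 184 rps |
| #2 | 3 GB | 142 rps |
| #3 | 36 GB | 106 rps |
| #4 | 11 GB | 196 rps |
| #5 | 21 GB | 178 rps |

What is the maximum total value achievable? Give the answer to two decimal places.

Take in order of value per unit:
- #2 (142/3 per unit): all 3 → value 142, running total 142.00
- #4 (196/11 per unit): all 11 → value 196, running total 338.00
- #5 (178/21 per unit): all 21 → value 178, running total 516.00
- #1 (184/27 per unit): all 27 → value 184, running total 700.00
- #3 (106/36 per unit): 10 of 36 → value 10×106/36 = 29.4444, running total 729.44
Total 729.44.

729.44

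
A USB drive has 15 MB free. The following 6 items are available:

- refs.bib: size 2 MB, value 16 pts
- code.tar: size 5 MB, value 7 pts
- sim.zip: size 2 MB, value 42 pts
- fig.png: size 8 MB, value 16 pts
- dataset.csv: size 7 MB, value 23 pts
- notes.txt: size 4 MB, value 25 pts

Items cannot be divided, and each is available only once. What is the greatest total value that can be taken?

106 pts

Check high-value combinations within 15 MB:
- refs.bib+sim.zip+dataset.csv+notes.txt: size 2+2+7+4=15, value 16+42+23+25=106
- refs.bib+code.tar+sim.zip+notes.txt: size 2+5+2+4=13, value 16+7+42+25=90
- sim.zip+dataset.csv+notes.txt: size 2+7+4=13, value 42+23+25=90
- refs.bib+sim.zip+notes.txt: size 2+2+4=8, value 16+42+25=83
Best: 106 pts.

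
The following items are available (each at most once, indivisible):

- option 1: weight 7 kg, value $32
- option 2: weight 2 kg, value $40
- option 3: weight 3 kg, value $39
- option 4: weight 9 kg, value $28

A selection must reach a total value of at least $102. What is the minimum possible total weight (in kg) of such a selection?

Subsets with value ≥ 102, sorted by total weight:
- option 1+option 2+option 3: weight 12, value 111
- option 2+option 3+option 4: weight 14, value 107
- option 1+option 2+option 3+option 4: weight 21, value 139
Minimum weight: 12 kg.

12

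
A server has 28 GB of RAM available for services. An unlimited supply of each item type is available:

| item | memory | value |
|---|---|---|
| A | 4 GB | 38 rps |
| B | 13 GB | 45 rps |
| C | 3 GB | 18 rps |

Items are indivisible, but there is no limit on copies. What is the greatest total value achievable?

Best value-per-unit is A at 38/4, and filling with it alone uses memory 7×4=28. No mix of the others beats 7×38 = 266.

266 rps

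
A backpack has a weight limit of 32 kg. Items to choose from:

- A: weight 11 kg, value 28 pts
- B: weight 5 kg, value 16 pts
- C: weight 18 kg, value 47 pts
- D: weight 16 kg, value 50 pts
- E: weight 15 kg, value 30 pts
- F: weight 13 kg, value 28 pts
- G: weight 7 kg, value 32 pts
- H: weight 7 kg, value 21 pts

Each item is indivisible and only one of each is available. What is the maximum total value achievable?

103 pts

This is a 0/1 knapsack; check combinations near the capacity.
- D+G+H: weight 16+7+7=30, value 50+32+21=103
- C+G+H: weight 18+7+7=32, value 47+32+21=100
- B+D+G: weight 5+16+7=28, value 16+50+32=98
Best: 103 pts.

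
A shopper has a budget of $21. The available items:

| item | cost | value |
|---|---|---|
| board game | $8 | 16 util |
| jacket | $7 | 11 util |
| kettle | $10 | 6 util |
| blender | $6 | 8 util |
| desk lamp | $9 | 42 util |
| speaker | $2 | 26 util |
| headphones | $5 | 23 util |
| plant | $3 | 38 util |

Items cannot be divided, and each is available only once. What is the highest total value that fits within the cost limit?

129 util

Check high-value combinations within $21:
- desk lamp+speaker+headphones+plant: cost 9+2+5+3=19, value 42+26+23+38=129
- jacket+desk lamp+speaker+plant: cost 7+9+2+3=21, value 11+42+26+38=117
- blender+desk lamp+speaker+plant: cost 6+9+2+3=20, value 8+42+26+38=114
- desk lamp+speaker+plant: cost 9+2+3=14, value 42+26+38=106
Best: 129 util.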